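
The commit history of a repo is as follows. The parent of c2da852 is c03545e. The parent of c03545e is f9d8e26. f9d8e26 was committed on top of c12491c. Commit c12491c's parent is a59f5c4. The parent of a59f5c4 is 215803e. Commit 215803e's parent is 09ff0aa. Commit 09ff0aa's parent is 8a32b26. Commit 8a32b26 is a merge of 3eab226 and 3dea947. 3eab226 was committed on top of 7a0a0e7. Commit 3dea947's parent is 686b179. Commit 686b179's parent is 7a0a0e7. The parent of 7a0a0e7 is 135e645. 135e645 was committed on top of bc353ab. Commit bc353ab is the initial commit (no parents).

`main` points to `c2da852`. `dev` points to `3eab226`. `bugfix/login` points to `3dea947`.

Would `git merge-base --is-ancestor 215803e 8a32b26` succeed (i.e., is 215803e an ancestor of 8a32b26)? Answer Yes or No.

No

Ancestors of 8a32b26: {135e645, 3dea947, 3eab226, 686b179, 7a0a0e7, 8a32b26, bc353ab}.
215803e is not in that set, so it is not an ancestor of 8a32b26.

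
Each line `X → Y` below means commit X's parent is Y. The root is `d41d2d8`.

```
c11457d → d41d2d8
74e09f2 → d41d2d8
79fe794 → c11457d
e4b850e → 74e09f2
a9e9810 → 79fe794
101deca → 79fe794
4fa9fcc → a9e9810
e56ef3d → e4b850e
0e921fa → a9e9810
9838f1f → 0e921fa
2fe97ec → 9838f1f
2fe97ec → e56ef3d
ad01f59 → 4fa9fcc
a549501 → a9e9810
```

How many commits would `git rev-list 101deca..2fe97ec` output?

7

Reachable from 2fe97ec: {0e921fa, 2fe97ec, 74e09f2, 79fe794, 9838f1f, a9e9810, c11457d, d41d2d8, e4b850e, e56ef3d}.
Reachable from 101deca: {101deca, 79fe794, c11457d, d41d2d8}.
In 2fe97ec's history but not 101deca's: {0e921fa, 2fe97ec, 74e09f2, 9838f1f, a9e9810, e4b850e, e56ef3d} — 7 commits.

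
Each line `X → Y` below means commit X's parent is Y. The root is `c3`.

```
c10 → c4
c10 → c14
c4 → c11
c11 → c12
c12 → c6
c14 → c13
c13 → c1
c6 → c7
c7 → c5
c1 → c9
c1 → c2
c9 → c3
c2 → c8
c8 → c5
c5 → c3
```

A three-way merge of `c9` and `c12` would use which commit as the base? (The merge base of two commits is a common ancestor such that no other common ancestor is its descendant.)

c3

Ancestors of c9: {c3, c9}.
Ancestors of c12: {c12, c3, c5, c6, c7}.
Common ancestors: {c3}.
The only common ancestor is c3, so it is the merge base.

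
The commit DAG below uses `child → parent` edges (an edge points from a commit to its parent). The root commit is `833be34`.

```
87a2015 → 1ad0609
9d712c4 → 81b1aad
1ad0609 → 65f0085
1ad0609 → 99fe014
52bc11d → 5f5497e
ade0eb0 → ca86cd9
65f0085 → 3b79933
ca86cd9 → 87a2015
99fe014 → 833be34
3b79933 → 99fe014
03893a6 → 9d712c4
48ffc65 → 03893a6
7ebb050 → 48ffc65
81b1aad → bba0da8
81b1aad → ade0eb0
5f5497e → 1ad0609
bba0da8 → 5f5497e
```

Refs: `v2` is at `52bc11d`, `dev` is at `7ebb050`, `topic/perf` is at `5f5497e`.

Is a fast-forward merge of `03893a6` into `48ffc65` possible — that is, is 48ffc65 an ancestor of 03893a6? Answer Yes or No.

No

A fast-forward from 48ffc65 to 03893a6 is possible iff 48ffc65 is an ancestor of 03893a6.
Ancestors of 03893a6: {03893a6, 1ad0609, 3b79933, 5f5497e, 65f0085, 81b1aad, 833be34, 87a2015, 99fe014, 9d712c4, ade0eb0, bba0da8, ca86cd9}.
48ffc65 is not among them, so fast-forward is not possible.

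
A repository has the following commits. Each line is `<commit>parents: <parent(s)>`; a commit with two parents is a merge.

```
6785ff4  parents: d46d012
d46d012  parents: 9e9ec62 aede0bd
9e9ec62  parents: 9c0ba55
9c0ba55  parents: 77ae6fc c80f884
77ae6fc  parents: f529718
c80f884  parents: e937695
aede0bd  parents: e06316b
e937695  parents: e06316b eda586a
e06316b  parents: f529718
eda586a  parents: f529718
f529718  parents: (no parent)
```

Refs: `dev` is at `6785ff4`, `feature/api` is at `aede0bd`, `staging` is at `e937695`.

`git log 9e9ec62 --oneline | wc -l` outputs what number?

Walking parent pointers from 9e9ec62: reachable set = {77ae6fc, 9c0ba55, 9e9ec62, c80f884, e06316b, e937695, eda586a, f529718}.
That is 8 commits.

8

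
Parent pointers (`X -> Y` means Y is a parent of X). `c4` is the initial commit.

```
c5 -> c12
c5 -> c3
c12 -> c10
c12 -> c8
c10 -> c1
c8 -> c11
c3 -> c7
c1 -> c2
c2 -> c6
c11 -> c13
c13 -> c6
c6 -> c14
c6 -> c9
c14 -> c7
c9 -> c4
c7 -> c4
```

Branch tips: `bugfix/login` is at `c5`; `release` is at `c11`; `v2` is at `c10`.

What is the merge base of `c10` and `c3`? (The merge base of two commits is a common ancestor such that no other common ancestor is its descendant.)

c7

Ancestors of c10: {c1, c10, c14, c2, c4, c6, c7, c9}.
Ancestors of c3: {c3, c4, c7}.
Common ancestors: {c4, c7}.
Among these, c7 is not an ancestor of any other common ancestor — it is the merge base.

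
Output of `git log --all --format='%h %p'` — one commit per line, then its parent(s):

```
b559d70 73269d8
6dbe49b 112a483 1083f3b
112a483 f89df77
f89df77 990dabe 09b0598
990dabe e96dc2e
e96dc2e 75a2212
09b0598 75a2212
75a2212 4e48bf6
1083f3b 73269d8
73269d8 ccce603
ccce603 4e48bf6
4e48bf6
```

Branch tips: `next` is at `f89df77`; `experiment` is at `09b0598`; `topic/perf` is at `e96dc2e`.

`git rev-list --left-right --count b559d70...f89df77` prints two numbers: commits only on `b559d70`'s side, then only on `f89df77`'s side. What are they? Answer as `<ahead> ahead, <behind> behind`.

Reachable from b559d70: {4e48bf6, 73269d8, b559d70, ccce603}.
Reachable from f89df77: {09b0598, 4e48bf6, 75a2212, 990dabe, e96dc2e, f89df77}.
Only in b559d70's history (ahead): {73269d8, b559d70, ccce603} — 3.
Only in f89df77's history (behind): {09b0598, 75a2212, 990dabe, e96dc2e, f89df77} — 5.

3 ahead, 5 behind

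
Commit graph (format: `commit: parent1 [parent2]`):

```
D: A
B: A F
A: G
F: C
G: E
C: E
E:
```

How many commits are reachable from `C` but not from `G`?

1

Reachable from C: {C, E}.
Reachable from G: {E, G}.
In C's history but not G's: {C} — 1 commit.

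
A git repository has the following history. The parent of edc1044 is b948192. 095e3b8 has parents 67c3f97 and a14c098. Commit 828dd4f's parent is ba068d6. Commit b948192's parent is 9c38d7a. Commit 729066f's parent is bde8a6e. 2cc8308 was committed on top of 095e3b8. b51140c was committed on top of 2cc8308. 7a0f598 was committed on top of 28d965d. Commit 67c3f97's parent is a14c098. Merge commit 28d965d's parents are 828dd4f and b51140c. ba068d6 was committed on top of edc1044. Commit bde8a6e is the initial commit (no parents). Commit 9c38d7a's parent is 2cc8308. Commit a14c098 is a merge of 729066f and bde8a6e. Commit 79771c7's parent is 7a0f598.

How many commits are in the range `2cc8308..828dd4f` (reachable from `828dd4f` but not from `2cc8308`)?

Reachable from 828dd4f: {095e3b8, 2cc8308, 67c3f97, 729066f, 828dd4f, 9c38d7a, a14c098, b948192, ba068d6, bde8a6e, edc1044}.
Reachable from 2cc8308: {095e3b8, 2cc8308, 67c3f97, 729066f, a14c098, bde8a6e}.
In 828dd4f's history but not 2cc8308's: {828dd4f, 9c38d7a, b948192, ba068d6, edc1044} — 5 commits.

5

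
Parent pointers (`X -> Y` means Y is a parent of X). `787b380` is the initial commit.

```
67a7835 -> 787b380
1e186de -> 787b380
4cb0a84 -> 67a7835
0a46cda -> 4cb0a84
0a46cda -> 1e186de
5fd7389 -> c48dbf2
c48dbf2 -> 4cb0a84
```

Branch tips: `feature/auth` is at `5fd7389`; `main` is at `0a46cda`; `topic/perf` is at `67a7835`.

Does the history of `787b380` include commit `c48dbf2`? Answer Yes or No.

No

Ancestors of 787b380: {787b380}.
c48dbf2 is not in that set, so it is not an ancestor of 787b380.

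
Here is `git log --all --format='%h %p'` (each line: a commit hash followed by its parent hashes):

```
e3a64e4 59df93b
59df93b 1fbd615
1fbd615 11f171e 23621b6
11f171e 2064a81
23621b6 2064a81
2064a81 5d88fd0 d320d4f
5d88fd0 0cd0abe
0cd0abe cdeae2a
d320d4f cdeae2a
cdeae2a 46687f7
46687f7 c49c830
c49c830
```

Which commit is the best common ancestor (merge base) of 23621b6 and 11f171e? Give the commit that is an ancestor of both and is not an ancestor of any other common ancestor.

Ancestors of 23621b6: {0cd0abe, 2064a81, 23621b6, 46687f7, 5d88fd0, c49c830, cdeae2a, d320d4f}.
Ancestors of 11f171e: {0cd0abe, 11f171e, 2064a81, 46687f7, 5d88fd0, c49c830, cdeae2a, d320d4f}.
Common ancestors: {0cd0abe, 2064a81, 46687f7, 5d88fd0, c49c830, cdeae2a, d320d4f}.
Among these, 2064a81 is not an ancestor of any other common ancestor — it is the merge base.

2064a81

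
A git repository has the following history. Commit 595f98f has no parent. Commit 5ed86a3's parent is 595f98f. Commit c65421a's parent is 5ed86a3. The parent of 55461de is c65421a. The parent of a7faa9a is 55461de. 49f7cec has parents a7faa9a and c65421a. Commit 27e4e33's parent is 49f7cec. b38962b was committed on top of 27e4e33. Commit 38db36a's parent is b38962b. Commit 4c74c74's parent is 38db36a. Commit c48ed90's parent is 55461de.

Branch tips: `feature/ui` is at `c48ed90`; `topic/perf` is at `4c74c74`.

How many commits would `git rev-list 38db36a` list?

Walking parent pointers from 38db36a: reachable set = {27e4e33, 38db36a, 49f7cec, 55461de, 595f98f, 5ed86a3, a7faa9a, b38962b, c65421a}.
That is 9 commits.

9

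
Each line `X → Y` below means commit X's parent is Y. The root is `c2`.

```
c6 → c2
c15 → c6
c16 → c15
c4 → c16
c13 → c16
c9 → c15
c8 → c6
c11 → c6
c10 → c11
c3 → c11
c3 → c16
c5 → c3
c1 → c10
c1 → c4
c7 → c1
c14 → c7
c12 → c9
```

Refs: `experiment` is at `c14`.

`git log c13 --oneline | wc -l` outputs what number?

Walking parent pointers from c13: reachable set = {c13, c15, c16, c2, c6}.
That is 5 commits.

5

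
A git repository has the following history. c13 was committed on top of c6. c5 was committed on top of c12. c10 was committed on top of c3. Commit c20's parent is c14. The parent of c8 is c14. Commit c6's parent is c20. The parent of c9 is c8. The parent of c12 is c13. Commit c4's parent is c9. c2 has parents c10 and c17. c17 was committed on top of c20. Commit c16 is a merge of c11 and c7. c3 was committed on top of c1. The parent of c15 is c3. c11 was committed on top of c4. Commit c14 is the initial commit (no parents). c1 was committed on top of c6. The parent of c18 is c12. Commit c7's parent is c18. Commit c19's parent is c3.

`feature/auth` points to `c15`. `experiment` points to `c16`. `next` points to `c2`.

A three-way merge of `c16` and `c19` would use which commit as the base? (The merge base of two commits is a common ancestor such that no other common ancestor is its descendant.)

c6

Ancestors of c16: {c11, c12, c13, c14, c16, c18, c20, c4, c6, c7, c8, c9}.
Ancestors of c19: {c1, c14, c19, c20, c3, c6}.
Common ancestors: {c14, c20, c6}.
Among these, c6 is not an ancestor of any other common ancestor — it is the merge base.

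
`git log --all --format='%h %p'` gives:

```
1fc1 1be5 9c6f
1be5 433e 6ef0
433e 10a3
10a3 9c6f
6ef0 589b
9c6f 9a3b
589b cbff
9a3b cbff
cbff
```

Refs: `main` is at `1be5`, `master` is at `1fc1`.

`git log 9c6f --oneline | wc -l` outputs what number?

3

Walking parent pointers from 9c6f: reachable set = {9a3b, 9c6f, cbff}.
That is 3 commits.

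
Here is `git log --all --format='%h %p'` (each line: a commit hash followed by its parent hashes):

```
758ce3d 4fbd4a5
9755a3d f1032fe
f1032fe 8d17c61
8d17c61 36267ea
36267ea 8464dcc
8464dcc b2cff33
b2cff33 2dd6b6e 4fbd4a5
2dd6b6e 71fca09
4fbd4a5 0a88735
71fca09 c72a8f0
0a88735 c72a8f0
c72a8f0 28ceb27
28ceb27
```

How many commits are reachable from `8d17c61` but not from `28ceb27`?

9

Reachable from 8d17c61: {0a88735, 28ceb27, 2dd6b6e, 36267ea, 4fbd4a5, 71fca09, 8464dcc, 8d17c61, b2cff33, c72a8f0}.
Reachable from 28ceb27: {28ceb27}.
In 8d17c61's history but not 28ceb27's: {0a88735, 2dd6b6e, 36267ea, 4fbd4a5, 71fca09, 8464dcc, 8d17c61, b2cff33, c72a8f0} — 9 commits.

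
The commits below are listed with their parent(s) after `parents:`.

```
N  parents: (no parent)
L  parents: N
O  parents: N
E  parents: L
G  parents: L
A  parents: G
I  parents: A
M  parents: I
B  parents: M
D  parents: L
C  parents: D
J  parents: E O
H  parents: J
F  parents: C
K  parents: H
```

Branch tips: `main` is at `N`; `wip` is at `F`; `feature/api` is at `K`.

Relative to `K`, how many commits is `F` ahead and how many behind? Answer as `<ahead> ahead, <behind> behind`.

3 ahead, 5 behind

Reachable from F: {C, D, F, L, N}.
Reachable from K: {E, H, J, K, L, N, O}.
Only in F's history (ahead): {C, D, F} — 3.
Only in K's history (behind): {E, H, J, K, O} — 5.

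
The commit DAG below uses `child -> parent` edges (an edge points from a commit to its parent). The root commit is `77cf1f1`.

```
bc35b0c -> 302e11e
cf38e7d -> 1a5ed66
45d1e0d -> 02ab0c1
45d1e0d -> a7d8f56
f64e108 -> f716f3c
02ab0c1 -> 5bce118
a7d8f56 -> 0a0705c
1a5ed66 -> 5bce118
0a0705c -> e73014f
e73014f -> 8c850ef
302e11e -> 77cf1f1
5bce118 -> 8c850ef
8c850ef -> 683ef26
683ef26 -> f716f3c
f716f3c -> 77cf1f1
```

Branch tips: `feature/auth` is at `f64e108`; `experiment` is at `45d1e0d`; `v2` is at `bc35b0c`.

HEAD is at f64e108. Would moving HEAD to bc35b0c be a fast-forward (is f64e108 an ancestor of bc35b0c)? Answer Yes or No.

A fast-forward from f64e108 to bc35b0c is possible iff f64e108 is an ancestor of bc35b0c.
Ancestors of bc35b0c: {302e11e, 77cf1f1, bc35b0c}.
f64e108 is not among them, so fast-forward is not possible.

No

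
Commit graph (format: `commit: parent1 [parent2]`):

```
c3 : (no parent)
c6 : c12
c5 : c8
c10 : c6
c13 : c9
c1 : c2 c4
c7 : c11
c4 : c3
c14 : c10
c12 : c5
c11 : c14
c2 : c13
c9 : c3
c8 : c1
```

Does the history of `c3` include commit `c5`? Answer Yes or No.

No

Ancestors of c3: {c3}.
c5 is not in that set, so it is not an ancestor of c3.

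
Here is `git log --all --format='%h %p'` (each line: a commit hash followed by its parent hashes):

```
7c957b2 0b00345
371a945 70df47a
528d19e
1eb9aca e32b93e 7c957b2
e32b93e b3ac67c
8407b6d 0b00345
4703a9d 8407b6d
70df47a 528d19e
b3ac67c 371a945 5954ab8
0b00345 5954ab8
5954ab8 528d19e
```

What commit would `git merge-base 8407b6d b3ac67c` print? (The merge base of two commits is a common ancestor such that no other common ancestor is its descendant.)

5954ab8

Ancestors of 8407b6d: {0b00345, 528d19e, 5954ab8, 8407b6d}.
Ancestors of b3ac67c: {371a945, 528d19e, 5954ab8, 70df47a, b3ac67c}.
Common ancestors: {528d19e, 5954ab8}.
Among these, 5954ab8 is not an ancestor of any other common ancestor — it is the merge base.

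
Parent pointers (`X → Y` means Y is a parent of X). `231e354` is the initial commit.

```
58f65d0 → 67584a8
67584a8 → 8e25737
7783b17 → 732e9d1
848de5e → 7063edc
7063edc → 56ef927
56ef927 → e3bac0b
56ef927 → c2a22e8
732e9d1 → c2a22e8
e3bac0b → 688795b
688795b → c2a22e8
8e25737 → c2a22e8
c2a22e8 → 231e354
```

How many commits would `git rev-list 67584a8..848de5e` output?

Reachable from 848de5e: {231e354, 56ef927, 688795b, 7063edc, 848de5e, c2a22e8, e3bac0b}.
Reachable from 67584a8: {231e354, 67584a8, 8e25737, c2a22e8}.
In 848de5e's history but not 67584a8's: {56ef927, 688795b, 7063edc, 848de5e, e3bac0b} — 5 commits.

5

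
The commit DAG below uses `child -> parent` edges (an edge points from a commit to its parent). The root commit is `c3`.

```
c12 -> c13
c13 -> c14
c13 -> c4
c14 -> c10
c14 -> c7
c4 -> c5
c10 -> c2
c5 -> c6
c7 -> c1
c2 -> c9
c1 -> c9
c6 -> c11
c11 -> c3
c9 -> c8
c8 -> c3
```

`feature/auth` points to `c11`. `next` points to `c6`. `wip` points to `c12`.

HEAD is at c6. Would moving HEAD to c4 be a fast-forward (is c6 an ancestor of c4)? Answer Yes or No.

Yes

A fast-forward from c6 to c4 is possible iff c6 is an ancestor of c4.
Ancestors of c4: {c11, c3, c4, c5, c6}.
c6 is among them, so fast-forward is possible.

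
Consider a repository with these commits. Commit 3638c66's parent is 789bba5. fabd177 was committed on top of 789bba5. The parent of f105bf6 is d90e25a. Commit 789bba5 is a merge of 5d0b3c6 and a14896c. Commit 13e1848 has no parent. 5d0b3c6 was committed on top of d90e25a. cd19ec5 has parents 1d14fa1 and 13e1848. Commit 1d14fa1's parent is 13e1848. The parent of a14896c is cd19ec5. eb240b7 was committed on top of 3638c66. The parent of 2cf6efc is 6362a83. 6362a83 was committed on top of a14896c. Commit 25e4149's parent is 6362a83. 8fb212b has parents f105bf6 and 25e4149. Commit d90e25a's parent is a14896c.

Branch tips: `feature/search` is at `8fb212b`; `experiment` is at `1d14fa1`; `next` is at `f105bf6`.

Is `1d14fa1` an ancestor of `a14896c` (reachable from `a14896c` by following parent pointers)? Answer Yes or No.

Ancestors of a14896c (commits reachable by following parents): {13e1848, 1d14fa1, a14896c, cd19ec5}.
1d14fa1 is in that set, so it is an ancestor of a14896c.

Yes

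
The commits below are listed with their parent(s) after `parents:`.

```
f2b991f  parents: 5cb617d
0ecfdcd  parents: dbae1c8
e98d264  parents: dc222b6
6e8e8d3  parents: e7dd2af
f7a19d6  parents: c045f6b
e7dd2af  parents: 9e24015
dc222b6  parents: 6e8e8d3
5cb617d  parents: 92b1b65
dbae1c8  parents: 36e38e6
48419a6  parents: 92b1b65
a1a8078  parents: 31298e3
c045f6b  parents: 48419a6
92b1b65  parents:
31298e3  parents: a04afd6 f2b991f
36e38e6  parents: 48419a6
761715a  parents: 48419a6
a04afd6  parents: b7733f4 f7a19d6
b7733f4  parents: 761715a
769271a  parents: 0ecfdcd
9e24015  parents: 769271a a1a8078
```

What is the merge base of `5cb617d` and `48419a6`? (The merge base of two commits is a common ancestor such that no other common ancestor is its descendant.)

Ancestors of 5cb617d: {5cb617d, 92b1b65}.
Ancestors of 48419a6: {48419a6, 92b1b65}.
Common ancestors: {92b1b65}.
The only common ancestor is 92b1b65, so it is the merge base.

92b1b65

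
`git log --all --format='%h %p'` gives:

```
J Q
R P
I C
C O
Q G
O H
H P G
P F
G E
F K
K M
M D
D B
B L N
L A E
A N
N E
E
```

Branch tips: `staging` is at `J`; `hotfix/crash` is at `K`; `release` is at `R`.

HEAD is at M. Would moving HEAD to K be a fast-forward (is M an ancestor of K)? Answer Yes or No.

Yes

A fast-forward from M to K is possible iff M is an ancestor of K.
Ancestors of K: {A, B, D, E, K, L, M, N}.
M is among them, so fast-forward is possible.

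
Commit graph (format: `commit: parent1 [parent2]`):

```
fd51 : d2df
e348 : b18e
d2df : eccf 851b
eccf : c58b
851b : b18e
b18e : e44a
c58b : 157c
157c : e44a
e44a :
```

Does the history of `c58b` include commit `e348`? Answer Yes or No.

Ancestors of c58b: {157c, c58b, e44a}.
e348 is not in that set, so it is not an ancestor of c58b.

No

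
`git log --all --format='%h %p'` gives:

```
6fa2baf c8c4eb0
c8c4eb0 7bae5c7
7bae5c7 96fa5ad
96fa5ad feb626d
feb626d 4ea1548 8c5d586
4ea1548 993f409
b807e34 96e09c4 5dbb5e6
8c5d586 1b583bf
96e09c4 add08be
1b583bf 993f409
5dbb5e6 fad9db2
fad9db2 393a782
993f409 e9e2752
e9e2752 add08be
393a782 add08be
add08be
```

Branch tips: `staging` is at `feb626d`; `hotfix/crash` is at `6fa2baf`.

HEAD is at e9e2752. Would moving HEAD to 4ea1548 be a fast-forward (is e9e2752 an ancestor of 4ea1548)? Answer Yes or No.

Yes

A fast-forward from e9e2752 to 4ea1548 is possible iff e9e2752 is an ancestor of 4ea1548.
Ancestors of 4ea1548: {4ea1548, 993f409, add08be, e9e2752}.
e9e2752 is among them, so fast-forward is possible.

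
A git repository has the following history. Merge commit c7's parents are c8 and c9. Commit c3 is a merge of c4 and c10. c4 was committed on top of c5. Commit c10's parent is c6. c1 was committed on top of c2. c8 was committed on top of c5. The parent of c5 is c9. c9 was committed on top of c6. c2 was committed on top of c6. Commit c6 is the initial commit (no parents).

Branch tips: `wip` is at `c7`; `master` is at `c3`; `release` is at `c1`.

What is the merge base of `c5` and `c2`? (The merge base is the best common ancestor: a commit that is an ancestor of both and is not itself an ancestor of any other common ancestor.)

c6

Ancestors of c5: {c5, c6, c9}.
Ancestors of c2: {c2, c6}.
Common ancestors: {c6}.
The only common ancestor is c6, so it is the merge base.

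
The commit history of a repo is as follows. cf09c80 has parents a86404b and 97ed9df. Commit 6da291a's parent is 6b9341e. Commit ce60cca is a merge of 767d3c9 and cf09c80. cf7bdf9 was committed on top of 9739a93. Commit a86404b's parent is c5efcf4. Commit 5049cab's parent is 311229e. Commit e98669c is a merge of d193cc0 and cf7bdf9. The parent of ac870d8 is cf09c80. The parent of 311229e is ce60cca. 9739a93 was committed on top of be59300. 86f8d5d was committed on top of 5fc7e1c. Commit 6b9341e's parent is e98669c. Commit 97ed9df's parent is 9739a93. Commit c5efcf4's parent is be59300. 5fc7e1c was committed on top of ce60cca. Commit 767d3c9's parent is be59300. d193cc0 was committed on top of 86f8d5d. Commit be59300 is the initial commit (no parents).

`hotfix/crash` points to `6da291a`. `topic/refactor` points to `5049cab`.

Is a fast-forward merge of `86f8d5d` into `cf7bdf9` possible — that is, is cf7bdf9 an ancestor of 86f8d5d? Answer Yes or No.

A fast-forward from cf7bdf9 to 86f8d5d is possible iff cf7bdf9 is an ancestor of 86f8d5d.
Ancestors of 86f8d5d: {5fc7e1c, 767d3c9, 86f8d5d, 9739a93, 97ed9df, a86404b, be59300, c5efcf4, ce60cca, cf09c80}.
cf7bdf9 is not among them, so fast-forward is not possible.

No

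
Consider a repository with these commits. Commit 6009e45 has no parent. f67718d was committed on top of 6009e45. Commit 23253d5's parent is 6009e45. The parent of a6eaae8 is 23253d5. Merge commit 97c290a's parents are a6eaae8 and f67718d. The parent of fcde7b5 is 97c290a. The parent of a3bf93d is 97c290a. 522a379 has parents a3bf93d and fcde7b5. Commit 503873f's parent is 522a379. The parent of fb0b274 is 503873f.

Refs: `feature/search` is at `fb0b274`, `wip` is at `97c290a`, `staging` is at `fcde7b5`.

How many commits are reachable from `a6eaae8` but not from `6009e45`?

2

Reachable from a6eaae8: {23253d5, 6009e45, a6eaae8}.
Reachable from 6009e45: {6009e45}.
In a6eaae8's history but not 6009e45's: {23253d5, a6eaae8} — 2 commits.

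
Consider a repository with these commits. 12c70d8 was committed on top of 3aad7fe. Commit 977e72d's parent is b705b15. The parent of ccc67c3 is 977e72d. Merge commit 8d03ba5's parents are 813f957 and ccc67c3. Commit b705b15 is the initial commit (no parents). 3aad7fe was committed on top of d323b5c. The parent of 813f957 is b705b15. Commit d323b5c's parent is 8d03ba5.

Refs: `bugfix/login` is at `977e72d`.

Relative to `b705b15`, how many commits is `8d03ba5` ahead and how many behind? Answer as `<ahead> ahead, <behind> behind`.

4 ahead, 0 behind

Reachable from 8d03ba5: {813f957, 8d03ba5, 977e72d, b705b15, ccc67c3}.
Reachable from b705b15: {b705b15}.
Only in 8d03ba5's history (ahead): {813f957, 8d03ba5, 977e72d, ccc67c3} — 4.
Only in b705b15's history (behind): {} — 0.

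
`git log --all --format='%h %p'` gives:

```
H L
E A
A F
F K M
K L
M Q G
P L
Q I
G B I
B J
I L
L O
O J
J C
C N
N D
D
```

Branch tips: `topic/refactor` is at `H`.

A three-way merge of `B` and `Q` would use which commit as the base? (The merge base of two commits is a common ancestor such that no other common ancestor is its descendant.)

Ancestors of B: {B, C, D, J, N}.
Ancestors of Q: {C, D, I, J, L, N, O, Q}.
Common ancestors: {C, D, J, N}.
Among these, J is not an ancestor of any other common ancestor — it is the merge base.

J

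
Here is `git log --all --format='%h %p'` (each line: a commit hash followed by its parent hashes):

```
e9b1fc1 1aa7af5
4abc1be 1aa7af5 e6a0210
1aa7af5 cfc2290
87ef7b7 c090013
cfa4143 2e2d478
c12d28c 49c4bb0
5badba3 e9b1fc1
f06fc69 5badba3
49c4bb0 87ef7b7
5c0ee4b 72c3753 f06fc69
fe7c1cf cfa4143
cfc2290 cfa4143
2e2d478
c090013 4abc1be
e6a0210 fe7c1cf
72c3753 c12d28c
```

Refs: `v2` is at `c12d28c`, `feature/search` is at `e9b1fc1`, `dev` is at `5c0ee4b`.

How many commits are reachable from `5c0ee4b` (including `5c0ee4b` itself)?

Walking parent pointers from 5c0ee4b: reachable set = {1aa7af5, 2e2d478, 49c4bb0, 4abc1be, 5badba3, 5c0ee4b, 72c3753, 87ef7b7, c090013, c12d28c, cfa4143, cfc2290, e6a0210, e9b1fc1, f06fc69, fe7c1cf}.
That is 16 commits.

16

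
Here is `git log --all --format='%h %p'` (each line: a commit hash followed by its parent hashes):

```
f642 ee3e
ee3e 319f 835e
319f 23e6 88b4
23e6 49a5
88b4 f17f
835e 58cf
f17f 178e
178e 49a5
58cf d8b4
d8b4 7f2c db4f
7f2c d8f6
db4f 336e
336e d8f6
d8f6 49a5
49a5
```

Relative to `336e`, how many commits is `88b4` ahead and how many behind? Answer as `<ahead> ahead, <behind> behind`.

3 ahead, 2 behind

Reachable from 88b4: {178e, 49a5, 88b4, f17f}.
Reachable from 336e: {336e, 49a5, d8f6}.
Only in 88b4's history (ahead): {178e, 88b4, f17f} — 3.
Only in 336e's history (behind): {336e, d8f6} — 2.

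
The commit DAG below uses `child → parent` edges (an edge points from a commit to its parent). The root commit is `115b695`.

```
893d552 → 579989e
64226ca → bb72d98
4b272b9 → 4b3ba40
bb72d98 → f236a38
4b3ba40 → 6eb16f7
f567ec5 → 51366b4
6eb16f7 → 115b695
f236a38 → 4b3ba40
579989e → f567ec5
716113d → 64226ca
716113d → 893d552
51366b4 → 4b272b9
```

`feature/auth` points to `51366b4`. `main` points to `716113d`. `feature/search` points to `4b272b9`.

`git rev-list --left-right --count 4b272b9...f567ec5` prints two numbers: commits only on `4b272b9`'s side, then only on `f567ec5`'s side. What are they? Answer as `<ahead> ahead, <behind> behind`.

0 ahead, 2 behind

Reachable from 4b272b9: {115b695, 4b272b9, 4b3ba40, 6eb16f7}.
Reachable from f567ec5: {115b695, 4b272b9, 4b3ba40, 51366b4, 6eb16f7, f567ec5}.
Only in 4b272b9's history (ahead): {} — 0.
Only in f567ec5's history (behind): {51366b4, f567ec5} — 2.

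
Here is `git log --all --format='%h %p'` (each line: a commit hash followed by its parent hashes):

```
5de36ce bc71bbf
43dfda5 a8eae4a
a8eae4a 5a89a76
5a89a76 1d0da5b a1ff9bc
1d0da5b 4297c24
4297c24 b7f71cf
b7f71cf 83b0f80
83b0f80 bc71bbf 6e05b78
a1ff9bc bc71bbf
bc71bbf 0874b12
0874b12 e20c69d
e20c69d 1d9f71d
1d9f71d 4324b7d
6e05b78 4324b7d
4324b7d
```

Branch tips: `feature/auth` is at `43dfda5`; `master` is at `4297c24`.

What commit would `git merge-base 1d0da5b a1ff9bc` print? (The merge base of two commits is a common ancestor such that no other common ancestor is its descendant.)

bc71bbf

Ancestors of 1d0da5b: {0874b12, 1d0da5b, 1d9f71d, 4297c24, 4324b7d, 6e05b78, 83b0f80, b7f71cf, bc71bbf, e20c69d}.
Ancestors of a1ff9bc: {0874b12, 1d9f71d, 4324b7d, a1ff9bc, bc71bbf, e20c69d}.
Common ancestors: {0874b12, 1d9f71d, 4324b7d, bc71bbf, e20c69d}.
Among these, bc71bbf is not an ancestor of any other common ancestor — it is the merge base.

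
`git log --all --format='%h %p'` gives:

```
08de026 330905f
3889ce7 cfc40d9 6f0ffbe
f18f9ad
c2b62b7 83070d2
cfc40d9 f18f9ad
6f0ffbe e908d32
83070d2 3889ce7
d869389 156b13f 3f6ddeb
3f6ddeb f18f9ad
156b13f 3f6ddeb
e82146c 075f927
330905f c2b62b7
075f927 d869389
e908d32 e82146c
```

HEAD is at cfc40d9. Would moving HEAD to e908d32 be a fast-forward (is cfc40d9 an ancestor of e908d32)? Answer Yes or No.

A fast-forward from cfc40d9 to e908d32 is possible iff cfc40d9 is an ancestor of e908d32.
Ancestors of e908d32: {075f927, 156b13f, 3f6ddeb, d869389, e82146c, e908d32, f18f9ad}.
cfc40d9 is not among them, so fast-forward is not possible.

No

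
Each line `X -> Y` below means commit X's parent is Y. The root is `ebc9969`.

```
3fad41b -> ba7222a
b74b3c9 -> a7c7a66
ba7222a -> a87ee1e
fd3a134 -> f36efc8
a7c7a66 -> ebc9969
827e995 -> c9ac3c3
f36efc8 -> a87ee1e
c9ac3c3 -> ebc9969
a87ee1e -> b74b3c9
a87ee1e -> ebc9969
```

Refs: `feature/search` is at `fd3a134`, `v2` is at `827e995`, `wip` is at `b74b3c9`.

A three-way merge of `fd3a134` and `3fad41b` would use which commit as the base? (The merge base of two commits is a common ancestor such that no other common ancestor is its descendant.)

a87ee1e

Ancestors of fd3a134: {a7c7a66, a87ee1e, b74b3c9, ebc9969, f36efc8, fd3a134}.
Ancestors of 3fad41b: {3fad41b, a7c7a66, a87ee1e, b74b3c9, ba7222a, ebc9969}.
Common ancestors: {a7c7a66, a87ee1e, b74b3c9, ebc9969}.
Among these, a87ee1e is not an ancestor of any other common ancestor — it is the merge base.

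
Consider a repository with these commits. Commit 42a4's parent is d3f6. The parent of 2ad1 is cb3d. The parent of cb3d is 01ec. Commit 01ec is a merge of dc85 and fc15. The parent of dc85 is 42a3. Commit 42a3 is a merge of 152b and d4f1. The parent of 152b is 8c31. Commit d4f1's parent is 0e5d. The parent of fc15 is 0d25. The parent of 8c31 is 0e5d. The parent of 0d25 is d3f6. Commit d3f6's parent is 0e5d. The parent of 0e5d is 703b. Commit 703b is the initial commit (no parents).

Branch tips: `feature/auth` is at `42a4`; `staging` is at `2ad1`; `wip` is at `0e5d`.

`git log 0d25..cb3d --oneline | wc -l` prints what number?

Reachable from cb3d: {01ec, 0d25, 0e5d, 152b, 42a3, 703b, 8c31, cb3d, d3f6, d4f1, dc85, fc15}.
Reachable from 0d25: {0d25, 0e5d, 703b, d3f6}.
In cb3d's history but not 0d25's: {01ec, 152b, 42a3, 8c31, cb3d, d4f1, dc85, fc15} — 8 commits.

8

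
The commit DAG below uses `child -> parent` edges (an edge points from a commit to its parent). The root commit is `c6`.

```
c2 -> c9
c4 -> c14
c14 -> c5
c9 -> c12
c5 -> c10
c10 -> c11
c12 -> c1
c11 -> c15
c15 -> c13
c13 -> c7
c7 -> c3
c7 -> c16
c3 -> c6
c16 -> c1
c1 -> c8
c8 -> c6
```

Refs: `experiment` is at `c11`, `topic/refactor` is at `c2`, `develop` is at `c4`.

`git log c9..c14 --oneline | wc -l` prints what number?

Reachable from c14: {c1, c10, c11, c13, c14, c15, c16, c3, c5, c6, c7, c8}.
Reachable from c9: {c1, c12, c6, c8, c9}.
In c14's history but not c9's: {c10, c11, c13, c14, c15, c16, c3, c5, c7} — 9 commits.

9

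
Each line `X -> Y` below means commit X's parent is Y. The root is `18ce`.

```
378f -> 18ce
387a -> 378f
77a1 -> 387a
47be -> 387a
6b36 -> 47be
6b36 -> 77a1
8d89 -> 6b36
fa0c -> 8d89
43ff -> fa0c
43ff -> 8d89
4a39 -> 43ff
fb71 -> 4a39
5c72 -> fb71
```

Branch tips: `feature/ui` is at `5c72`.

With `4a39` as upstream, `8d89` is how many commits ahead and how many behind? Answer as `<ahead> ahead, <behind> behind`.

0 ahead, 3 behind

Reachable from 8d89: {18ce, 378f, 387a, 47be, 6b36, 77a1, 8d89}.
Reachable from 4a39: {18ce, 378f, 387a, 43ff, 47be, 4a39, 6b36, 77a1, 8d89, fa0c}.
Only in 8d89's history (ahead): {} — 0.
Only in 4a39's history (behind): {43ff, 4a39, fa0c} — 3.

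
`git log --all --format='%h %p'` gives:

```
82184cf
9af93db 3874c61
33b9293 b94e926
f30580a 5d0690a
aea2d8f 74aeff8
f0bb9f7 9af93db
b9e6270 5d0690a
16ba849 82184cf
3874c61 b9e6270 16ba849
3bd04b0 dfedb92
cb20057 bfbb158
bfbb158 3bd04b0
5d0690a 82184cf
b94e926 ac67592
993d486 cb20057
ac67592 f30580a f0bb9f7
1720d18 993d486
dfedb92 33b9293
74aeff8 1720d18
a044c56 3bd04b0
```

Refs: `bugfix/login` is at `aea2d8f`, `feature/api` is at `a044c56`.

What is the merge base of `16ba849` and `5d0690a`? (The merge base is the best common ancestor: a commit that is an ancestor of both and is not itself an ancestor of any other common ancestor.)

Ancestors of 16ba849: {16ba849, 82184cf}.
Ancestors of 5d0690a: {5d0690a, 82184cf}.
Common ancestors: {82184cf}.
The only common ancestor is 82184cf, so it is the merge base.

82184cf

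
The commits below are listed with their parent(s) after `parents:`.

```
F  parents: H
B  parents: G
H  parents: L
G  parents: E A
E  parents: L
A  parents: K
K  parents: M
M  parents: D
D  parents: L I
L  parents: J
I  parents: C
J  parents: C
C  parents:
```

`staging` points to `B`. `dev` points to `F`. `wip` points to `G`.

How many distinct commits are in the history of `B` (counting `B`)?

Walking parent pointers from B: reachable set = {A, B, C, D, E, G, I, J, K, L, M}.
That is 11 commits.

11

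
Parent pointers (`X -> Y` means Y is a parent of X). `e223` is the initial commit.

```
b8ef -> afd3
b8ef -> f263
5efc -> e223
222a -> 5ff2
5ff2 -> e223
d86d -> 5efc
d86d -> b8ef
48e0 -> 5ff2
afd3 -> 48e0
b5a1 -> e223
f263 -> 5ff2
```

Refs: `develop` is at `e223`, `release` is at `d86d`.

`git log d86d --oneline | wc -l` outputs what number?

Walking parent pointers from d86d: reachable set = {48e0, 5efc, 5ff2, afd3, b8ef, d86d, e223, f263}.
That is 8 commits.

8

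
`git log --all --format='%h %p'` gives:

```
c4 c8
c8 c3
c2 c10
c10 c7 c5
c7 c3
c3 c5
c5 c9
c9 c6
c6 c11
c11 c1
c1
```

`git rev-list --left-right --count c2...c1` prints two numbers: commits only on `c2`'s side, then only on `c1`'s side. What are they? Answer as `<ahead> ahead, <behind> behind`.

Reachable from c2: {c1, c10, c11, c2, c3, c5, c6, c7, c9}.
Reachable from c1: {c1}.
Only in c2's history (ahead): {c10, c11, c2, c3, c5, c6, c7, c9} — 8.
Only in c1's history (behind): {} — 0.

8 ahead, 0 behind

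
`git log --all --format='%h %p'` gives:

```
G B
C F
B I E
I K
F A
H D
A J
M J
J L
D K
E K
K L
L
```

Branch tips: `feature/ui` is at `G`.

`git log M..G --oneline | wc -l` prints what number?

Reachable from G: {B, E, G, I, K, L}.
Reachable from M: {J, L, M}.
In G's history but not M's: {B, E, G, I, K} — 5 commits.

5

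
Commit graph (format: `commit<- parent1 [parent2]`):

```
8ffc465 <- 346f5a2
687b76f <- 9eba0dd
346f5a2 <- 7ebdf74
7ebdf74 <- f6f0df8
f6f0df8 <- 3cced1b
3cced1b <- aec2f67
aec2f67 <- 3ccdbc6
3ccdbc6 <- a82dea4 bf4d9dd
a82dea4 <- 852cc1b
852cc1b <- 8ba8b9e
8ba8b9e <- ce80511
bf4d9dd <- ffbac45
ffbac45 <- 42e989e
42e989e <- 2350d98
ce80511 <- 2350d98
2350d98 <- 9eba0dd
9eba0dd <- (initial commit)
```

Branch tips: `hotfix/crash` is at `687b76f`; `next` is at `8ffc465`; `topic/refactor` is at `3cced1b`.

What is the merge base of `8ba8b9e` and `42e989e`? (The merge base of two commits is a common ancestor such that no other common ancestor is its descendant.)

2350d98

Ancestors of 8ba8b9e: {2350d98, 8ba8b9e, 9eba0dd, ce80511}.
Ancestors of 42e989e: {2350d98, 42e989e, 9eba0dd}.
Common ancestors: {2350d98, 9eba0dd}.
Among these, 2350d98 is not an ancestor of any other common ancestor — it is the merge base.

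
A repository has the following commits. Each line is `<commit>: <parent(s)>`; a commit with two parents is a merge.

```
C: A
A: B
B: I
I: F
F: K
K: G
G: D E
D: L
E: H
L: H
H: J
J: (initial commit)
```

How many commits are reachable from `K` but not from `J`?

Reachable from K: {D, E, G, H, J, K, L}.
Reachable from J: {J}.
In K's history but not J's: {D, E, G, H, K, L} — 6 commits.

6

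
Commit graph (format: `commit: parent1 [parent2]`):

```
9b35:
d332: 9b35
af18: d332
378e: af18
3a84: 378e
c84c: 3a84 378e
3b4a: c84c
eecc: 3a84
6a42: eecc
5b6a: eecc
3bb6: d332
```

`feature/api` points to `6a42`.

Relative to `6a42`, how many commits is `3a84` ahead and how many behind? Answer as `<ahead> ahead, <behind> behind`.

0 ahead, 2 behind

Reachable from 3a84: {378e, 3a84, 9b35, af18, d332}.
Reachable from 6a42: {378e, 3a84, 6a42, 9b35, af18, d332, eecc}.
Only in 3a84's history (ahead): {} — 0.
Only in 6a42's history (behind): {6a42, eecc} — 2.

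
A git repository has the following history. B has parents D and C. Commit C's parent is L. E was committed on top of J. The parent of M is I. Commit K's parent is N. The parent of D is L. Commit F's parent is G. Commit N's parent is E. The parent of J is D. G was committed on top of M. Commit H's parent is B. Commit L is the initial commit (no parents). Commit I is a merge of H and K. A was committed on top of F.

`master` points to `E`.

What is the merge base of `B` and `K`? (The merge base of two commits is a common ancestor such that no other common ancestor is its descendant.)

Ancestors of B: {B, C, D, L}.
Ancestors of K: {D, E, J, K, L, N}.
Common ancestors: {D, L}.
Among these, D is not an ancestor of any other common ancestor — it is the merge base.

D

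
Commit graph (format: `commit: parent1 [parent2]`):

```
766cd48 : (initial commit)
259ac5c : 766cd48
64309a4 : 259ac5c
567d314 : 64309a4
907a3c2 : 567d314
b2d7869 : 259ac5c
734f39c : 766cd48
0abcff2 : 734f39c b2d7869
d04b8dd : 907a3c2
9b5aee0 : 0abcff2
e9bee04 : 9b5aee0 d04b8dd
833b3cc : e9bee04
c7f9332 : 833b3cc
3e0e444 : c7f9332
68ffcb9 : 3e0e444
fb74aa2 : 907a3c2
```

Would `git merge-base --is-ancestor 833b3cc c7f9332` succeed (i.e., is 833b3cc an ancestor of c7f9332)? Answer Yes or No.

Ancestors of c7f9332 (commits reachable by following parents): {0abcff2, 259ac5c, 567d314, 64309a4, 734f39c, 766cd48, 833b3cc, 907a3c2, 9b5aee0, b2d7869, c7f9332, d04b8dd, e9bee04}.
833b3cc is in that set, so it is an ancestor of c7f9332.

Yes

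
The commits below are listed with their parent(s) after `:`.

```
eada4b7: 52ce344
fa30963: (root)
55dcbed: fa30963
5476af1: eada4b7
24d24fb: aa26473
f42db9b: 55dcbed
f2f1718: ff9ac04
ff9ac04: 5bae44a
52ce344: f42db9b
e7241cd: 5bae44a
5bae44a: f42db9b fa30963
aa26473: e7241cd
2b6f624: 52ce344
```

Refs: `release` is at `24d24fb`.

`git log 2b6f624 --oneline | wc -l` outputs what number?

Walking parent pointers from 2b6f624: reachable set = {2b6f624, 52ce344, 55dcbed, f42db9b, fa30963}.
That is 5 commits.

5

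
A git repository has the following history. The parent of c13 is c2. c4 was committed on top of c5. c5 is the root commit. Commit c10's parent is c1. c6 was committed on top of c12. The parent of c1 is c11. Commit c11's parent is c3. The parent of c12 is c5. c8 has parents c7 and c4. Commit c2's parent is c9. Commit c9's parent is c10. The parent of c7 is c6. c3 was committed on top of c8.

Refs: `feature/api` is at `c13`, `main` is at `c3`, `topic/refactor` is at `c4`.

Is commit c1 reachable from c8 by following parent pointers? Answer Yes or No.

Ancestors of c8: {c12, c4, c5, c6, c7, c8}.
c1 is not in that set, so it is not an ancestor of c8.

No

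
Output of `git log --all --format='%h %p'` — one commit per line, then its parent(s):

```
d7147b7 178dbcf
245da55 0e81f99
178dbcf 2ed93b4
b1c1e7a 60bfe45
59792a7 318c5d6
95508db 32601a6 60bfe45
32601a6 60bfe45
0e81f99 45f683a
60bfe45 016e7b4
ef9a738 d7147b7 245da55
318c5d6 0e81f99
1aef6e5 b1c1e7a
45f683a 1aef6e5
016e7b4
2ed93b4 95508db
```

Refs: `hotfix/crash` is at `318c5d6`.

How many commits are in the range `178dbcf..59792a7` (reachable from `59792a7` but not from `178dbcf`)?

Reachable from 59792a7: {016e7b4, 0e81f99, 1aef6e5, 318c5d6, 45f683a, 59792a7, 60bfe45, b1c1e7a}.
Reachable from 178dbcf: {016e7b4, 178dbcf, 2ed93b4, 32601a6, 60bfe45, 95508db}.
In 59792a7's history but not 178dbcf's: {0e81f99, 1aef6e5, 318c5d6, 45f683a, 59792a7, b1c1e7a} — 6 commits.

6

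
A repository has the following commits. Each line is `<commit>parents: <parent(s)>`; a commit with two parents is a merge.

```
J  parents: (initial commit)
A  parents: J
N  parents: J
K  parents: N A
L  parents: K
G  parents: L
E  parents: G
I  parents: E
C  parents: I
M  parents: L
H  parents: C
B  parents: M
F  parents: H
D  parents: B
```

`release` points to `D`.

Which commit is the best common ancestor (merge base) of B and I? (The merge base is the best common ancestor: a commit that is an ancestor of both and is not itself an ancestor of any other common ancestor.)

Ancestors of B: {A, B, J, K, L, M, N}.
Ancestors of I: {A, E, G, I, J, K, L, N}.
Common ancestors: {A, J, K, L, N}.
Among these, L is not an ancestor of any other common ancestor — it is the merge base.

L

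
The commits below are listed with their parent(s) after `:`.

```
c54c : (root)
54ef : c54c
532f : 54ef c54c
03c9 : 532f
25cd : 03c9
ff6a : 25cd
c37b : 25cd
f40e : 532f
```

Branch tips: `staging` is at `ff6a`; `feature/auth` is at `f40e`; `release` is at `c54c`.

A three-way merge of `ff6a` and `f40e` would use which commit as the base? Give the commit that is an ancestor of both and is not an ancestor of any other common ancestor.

532f

Ancestors of ff6a: {03c9, 25cd, 532f, 54ef, c54c, ff6a}.
Ancestors of f40e: {532f, 54ef, c54c, f40e}.
Common ancestors: {532f, 54ef, c54c}.
Among these, 532f is not an ancestor of any other common ancestor — it is the merge base.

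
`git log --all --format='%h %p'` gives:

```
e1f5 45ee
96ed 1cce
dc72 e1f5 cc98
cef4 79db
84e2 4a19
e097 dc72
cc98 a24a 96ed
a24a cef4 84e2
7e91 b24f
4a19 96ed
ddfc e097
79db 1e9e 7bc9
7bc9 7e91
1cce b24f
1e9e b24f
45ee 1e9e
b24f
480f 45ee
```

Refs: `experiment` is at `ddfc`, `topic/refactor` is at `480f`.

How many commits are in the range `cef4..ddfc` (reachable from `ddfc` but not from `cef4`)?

Reachable from ddfc: {1cce, 1e9e, 45ee, 4a19, 79db, 7bc9, 7e91, 84e2, 96ed, a24a, b24f, cc98, cef4, dc72, ddfc, e097, e1f5}.
Reachable from cef4: {1e9e, 79db, 7bc9, 7e91, b24f, cef4}.
In ddfc's history but not cef4's: {1cce, 45ee, 4a19, 84e2, 96ed, a24a, cc98, dc72, ddfc, e097, e1f5} — 11 commits.

11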